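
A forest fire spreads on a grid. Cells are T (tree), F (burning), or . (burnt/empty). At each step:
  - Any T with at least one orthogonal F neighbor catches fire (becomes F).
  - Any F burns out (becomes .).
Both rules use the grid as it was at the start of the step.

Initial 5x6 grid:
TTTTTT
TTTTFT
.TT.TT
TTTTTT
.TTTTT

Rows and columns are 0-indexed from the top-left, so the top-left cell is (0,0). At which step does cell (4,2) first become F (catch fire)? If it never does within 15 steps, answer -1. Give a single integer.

Step 1: cell (4,2)='T' (+4 fires, +1 burnt)
Step 2: cell (4,2)='T' (+5 fires, +4 burnt)
Step 3: cell (4,2)='T' (+6 fires, +5 burnt)
Step 4: cell (4,2)='T' (+6 fires, +6 burnt)
Step 5: cell (4,2)='F' (+3 fires, +6 burnt)
  -> target ignites at step 5
Step 6: cell (4,2)='.' (+2 fires, +3 burnt)
Step 7: cell (4,2)='.' (+0 fires, +2 burnt)
  fire out at step 7

5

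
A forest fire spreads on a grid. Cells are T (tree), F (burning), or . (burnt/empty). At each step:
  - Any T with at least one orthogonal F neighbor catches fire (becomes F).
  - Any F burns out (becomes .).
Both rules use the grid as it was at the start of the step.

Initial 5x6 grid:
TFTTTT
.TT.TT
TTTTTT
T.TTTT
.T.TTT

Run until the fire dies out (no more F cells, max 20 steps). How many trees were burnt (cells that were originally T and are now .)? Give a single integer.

Step 1: +3 fires, +1 burnt (F count now 3)
Step 2: +3 fires, +3 burnt (F count now 3)
Step 3: +3 fires, +3 burnt (F count now 3)
Step 4: +5 fires, +3 burnt (F count now 5)
Step 5: +3 fires, +5 burnt (F count now 3)
Step 6: +3 fires, +3 burnt (F count now 3)
Step 7: +2 fires, +3 burnt (F count now 2)
Step 8: +1 fires, +2 burnt (F count now 1)
Step 9: +0 fires, +1 burnt (F count now 0)
Fire out after step 9
Initially T: 24, now '.': 29
Total burnt (originally-T cells now '.'): 23

Answer: 23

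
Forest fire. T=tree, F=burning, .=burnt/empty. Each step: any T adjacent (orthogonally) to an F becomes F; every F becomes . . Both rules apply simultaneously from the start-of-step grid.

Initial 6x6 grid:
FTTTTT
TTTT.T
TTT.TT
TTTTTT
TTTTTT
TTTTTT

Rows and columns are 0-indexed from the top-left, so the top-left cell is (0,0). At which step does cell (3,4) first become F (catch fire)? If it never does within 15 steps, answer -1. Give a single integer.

Step 1: cell (3,4)='T' (+2 fires, +1 burnt)
Step 2: cell (3,4)='T' (+3 fires, +2 burnt)
Step 3: cell (3,4)='T' (+4 fires, +3 burnt)
Step 4: cell (3,4)='T' (+5 fires, +4 burnt)
Step 5: cell (3,4)='T' (+4 fires, +5 burnt)
Step 6: cell (3,4)='T' (+4 fires, +4 burnt)
Step 7: cell (3,4)='F' (+4 fires, +4 burnt)
  -> target ignites at step 7
Step 8: cell (3,4)='.' (+4 fires, +4 burnt)
Step 9: cell (3,4)='.' (+2 fires, +4 burnt)
Step 10: cell (3,4)='.' (+1 fires, +2 burnt)
Step 11: cell (3,4)='.' (+0 fires, +1 burnt)
  fire out at step 11

7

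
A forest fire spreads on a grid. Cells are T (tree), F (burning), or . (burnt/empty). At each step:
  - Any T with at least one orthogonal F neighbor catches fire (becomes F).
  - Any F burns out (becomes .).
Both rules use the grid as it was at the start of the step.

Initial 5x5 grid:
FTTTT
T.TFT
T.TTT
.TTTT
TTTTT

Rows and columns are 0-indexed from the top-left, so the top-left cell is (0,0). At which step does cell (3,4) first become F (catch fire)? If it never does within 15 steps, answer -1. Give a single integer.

Step 1: cell (3,4)='T' (+6 fires, +2 burnt)
Step 2: cell (3,4)='T' (+6 fires, +6 burnt)
Step 3: cell (3,4)='F' (+3 fires, +6 burnt)
  -> target ignites at step 3
Step 4: cell (3,4)='.' (+3 fires, +3 burnt)
Step 5: cell (3,4)='.' (+1 fires, +3 burnt)
Step 6: cell (3,4)='.' (+1 fires, +1 burnt)
Step 7: cell (3,4)='.' (+0 fires, +1 burnt)
  fire out at step 7

3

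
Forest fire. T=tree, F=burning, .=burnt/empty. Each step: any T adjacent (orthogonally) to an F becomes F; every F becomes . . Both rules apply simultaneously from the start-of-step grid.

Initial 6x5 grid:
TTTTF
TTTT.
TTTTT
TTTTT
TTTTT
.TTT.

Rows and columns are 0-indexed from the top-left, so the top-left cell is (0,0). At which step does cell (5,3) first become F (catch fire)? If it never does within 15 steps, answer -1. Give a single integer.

Step 1: cell (5,3)='T' (+1 fires, +1 burnt)
Step 2: cell (5,3)='T' (+2 fires, +1 burnt)
Step 3: cell (5,3)='T' (+3 fires, +2 burnt)
Step 4: cell (5,3)='T' (+5 fires, +3 burnt)
Step 5: cell (5,3)='T' (+5 fires, +5 burnt)
Step 6: cell (5,3)='F' (+5 fires, +5 burnt)
  -> target ignites at step 6
Step 7: cell (5,3)='.' (+3 fires, +5 burnt)
Step 8: cell (5,3)='.' (+2 fires, +3 burnt)
Step 9: cell (5,3)='.' (+0 fires, +2 burnt)
  fire out at step 9

6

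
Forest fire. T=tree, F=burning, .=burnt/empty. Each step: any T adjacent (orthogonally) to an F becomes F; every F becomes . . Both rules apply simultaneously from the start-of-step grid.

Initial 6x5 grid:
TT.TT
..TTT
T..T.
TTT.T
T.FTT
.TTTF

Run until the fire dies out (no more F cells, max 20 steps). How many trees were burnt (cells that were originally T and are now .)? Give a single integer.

Answer: 11

Derivation:
Step 1: +5 fires, +2 burnt (F count now 5)
Step 2: +3 fires, +5 burnt (F count now 3)
Step 3: +1 fires, +3 burnt (F count now 1)
Step 4: +2 fires, +1 burnt (F count now 2)
Step 5: +0 fires, +2 burnt (F count now 0)
Fire out after step 5
Initially T: 19, now '.': 22
Total burnt (originally-T cells now '.'): 11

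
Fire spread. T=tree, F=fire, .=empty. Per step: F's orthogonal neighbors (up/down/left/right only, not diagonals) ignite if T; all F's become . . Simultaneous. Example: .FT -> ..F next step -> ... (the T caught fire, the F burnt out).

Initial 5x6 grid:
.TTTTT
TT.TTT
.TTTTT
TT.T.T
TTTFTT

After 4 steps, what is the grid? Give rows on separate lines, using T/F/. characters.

Step 1: 3 trees catch fire, 1 burn out
  .TTTTT
  TT.TTT
  .TTTTT
  TT.F.T
  TTF.FT
Step 2: 3 trees catch fire, 3 burn out
  .TTTTT
  TT.TTT
  .TTFTT
  TT...T
  TF...F
Step 3: 6 trees catch fire, 3 burn out
  .TTTTT
  TT.FTT
  .TF.FT
  TF...F
  F.....
Step 4: 5 trees catch fire, 6 burn out
  .TTFTT
  TT..FT
  .F...F
  F.....
  ......

.TTFTT
TT..FT
.F...F
F.....
......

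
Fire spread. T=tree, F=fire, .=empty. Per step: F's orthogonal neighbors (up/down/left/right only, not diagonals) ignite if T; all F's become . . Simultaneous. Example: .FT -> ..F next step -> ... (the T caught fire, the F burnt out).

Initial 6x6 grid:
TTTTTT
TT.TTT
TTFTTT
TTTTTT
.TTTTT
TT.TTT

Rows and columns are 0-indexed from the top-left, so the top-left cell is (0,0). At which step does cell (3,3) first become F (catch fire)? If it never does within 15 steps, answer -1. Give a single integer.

Step 1: cell (3,3)='T' (+3 fires, +1 burnt)
Step 2: cell (3,3)='F' (+7 fires, +3 burnt)
  -> target ignites at step 2
Step 3: cell (3,3)='.' (+9 fires, +7 burnt)
Step 4: cell (3,3)='.' (+8 fires, +9 burnt)
Step 5: cell (3,3)='.' (+4 fires, +8 burnt)
Step 6: cell (3,3)='.' (+1 fires, +4 burnt)
Step 7: cell (3,3)='.' (+0 fires, +1 burnt)
  fire out at step 7

2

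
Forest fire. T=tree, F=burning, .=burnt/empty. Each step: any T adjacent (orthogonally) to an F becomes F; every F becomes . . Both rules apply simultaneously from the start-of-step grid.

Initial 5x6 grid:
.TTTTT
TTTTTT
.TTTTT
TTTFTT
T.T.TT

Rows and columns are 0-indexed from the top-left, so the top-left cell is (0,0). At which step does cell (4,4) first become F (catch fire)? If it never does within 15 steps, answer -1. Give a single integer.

Step 1: cell (4,4)='T' (+3 fires, +1 burnt)
Step 2: cell (4,4)='F' (+7 fires, +3 burnt)
  -> target ignites at step 2
Step 3: cell (4,4)='.' (+7 fires, +7 burnt)
Step 4: cell (4,4)='.' (+5 fires, +7 burnt)
Step 5: cell (4,4)='.' (+3 fires, +5 burnt)
Step 6: cell (4,4)='.' (+0 fires, +3 burnt)
  fire out at step 6

2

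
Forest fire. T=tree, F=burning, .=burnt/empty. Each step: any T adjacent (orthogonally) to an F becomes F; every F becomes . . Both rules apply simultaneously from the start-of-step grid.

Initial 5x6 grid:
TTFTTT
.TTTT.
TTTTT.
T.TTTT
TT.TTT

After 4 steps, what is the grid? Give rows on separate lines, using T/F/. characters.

Step 1: 3 trees catch fire, 1 burn out
  TF.FTT
  .TFTT.
  TTTTT.
  T.TTTT
  TT.TTT
Step 2: 5 trees catch fire, 3 burn out
  F...FT
  .F.FT.
  TTFTT.
  T.TTTT
  TT.TTT
Step 3: 5 trees catch fire, 5 burn out
  .....F
  ....F.
  TF.FT.
  T.FTTT
  TT.TTT
Step 4: 3 trees catch fire, 5 burn out
  ......
  ......
  F...F.
  T..FTT
  TT.TTT

......
......
F...F.
T..FTT
TT.TTT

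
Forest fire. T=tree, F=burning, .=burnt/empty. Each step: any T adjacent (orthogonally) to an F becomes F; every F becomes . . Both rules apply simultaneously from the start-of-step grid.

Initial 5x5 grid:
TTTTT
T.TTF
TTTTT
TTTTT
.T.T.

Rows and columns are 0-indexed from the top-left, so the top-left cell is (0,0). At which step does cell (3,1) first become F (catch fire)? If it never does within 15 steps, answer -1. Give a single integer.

Step 1: cell (3,1)='T' (+3 fires, +1 burnt)
Step 2: cell (3,1)='T' (+4 fires, +3 burnt)
Step 3: cell (3,1)='T' (+3 fires, +4 burnt)
Step 4: cell (3,1)='T' (+4 fires, +3 burnt)
Step 5: cell (3,1)='F' (+3 fires, +4 burnt)
  -> target ignites at step 5
Step 6: cell (3,1)='.' (+3 fires, +3 burnt)
Step 7: cell (3,1)='.' (+0 fires, +3 burnt)
  fire out at step 7

5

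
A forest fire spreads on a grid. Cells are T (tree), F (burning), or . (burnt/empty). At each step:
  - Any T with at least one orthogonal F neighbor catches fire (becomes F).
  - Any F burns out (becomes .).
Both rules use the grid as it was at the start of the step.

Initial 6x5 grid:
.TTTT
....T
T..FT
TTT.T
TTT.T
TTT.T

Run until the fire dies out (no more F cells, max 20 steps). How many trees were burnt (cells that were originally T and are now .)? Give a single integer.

Step 1: +1 fires, +1 burnt (F count now 1)
Step 2: +2 fires, +1 burnt (F count now 2)
Step 3: +2 fires, +2 burnt (F count now 2)
Step 4: +2 fires, +2 burnt (F count now 2)
Step 5: +1 fires, +2 burnt (F count now 1)
Step 6: +1 fires, +1 burnt (F count now 1)
Step 7: +0 fires, +1 burnt (F count now 0)
Fire out after step 7
Initially T: 19, now '.': 20
Total burnt (originally-T cells now '.'): 9

Answer: 9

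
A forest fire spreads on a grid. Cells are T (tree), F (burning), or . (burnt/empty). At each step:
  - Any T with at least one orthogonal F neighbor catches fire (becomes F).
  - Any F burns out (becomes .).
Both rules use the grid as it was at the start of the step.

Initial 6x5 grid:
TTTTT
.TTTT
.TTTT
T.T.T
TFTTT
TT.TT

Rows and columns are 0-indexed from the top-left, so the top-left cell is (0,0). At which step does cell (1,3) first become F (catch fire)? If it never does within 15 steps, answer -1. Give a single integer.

Step 1: cell (1,3)='T' (+3 fires, +1 burnt)
Step 2: cell (1,3)='T' (+4 fires, +3 burnt)
Step 3: cell (1,3)='T' (+3 fires, +4 burnt)
Step 4: cell (1,3)='T' (+5 fires, +3 burnt)
Step 5: cell (1,3)='F' (+4 fires, +5 burnt)
  -> target ignites at step 5
Step 6: cell (1,3)='.' (+3 fires, +4 burnt)
Step 7: cell (1,3)='.' (+2 fires, +3 burnt)
Step 8: cell (1,3)='.' (+0 fires, +2 burnt)
  fire out at step 8

5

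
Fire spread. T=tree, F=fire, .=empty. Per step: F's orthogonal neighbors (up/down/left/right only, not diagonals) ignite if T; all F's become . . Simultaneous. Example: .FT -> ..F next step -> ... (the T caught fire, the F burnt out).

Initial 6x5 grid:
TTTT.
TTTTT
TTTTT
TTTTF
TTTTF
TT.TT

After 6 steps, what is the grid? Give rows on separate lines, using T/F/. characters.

Step 1: 4 trees catch fire, 2 burn out
  TTTT.
  TTTTT
  TTTTF
  TTTF.
  TTTF.
  TT.TF
Step 2: 5 trees catch fire, 4 burn out
  TTTT.
  TTTTF
  TTTF.
  TTF..
  TTF..
  TT.F.
Step 3: 4 trees catch fire, 5 burn out
  TTTT.
  TTTF.
  TTF..
  TF...
  TF...
  TT...
Step 4: 6 trees catch fire, 4 burn out
  TTTF.
  TTF..
  TF...
  F....
  F....
  TF...
Step 5: 4 trees catch fire, 6 burn out
  TTF..
  TF...
  F....
  .....
  .....
  F....
Step 6: 2 trees catch fire, 4 burn out
  TF...
  F....
  .....
  .....
  .....
  .....

TF...
F....
.....
.....
.....
.....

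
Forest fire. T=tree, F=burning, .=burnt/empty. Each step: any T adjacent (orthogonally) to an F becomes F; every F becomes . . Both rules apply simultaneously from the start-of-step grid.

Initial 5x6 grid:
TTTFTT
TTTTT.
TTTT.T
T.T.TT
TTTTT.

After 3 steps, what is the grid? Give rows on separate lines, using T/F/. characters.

Step 1: 3 trees catch fire, 1 burn out
  TTF.FT
  TTTFT.
  TTTT.T
  T.T.TT
  TTTTT.
Step 2: 5 trees catch fire, 3 burn out
  TF...F
  TTF.F.
  TTTF.T
  T.T.TT
  TTTTT.
Step 3: 3 trees catch fire, 5 burn out
  F.....
  TF....
  TTF..T
  T.T.TT
  TTTTT.

F.....
TF....
TTF..T
T.T.TT
TTTTT.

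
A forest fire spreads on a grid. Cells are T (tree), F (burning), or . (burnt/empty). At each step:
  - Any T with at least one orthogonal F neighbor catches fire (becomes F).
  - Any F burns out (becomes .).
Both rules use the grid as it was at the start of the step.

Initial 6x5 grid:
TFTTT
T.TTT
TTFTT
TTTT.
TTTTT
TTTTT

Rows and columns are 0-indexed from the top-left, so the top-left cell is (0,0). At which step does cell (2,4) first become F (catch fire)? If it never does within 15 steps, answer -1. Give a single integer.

Step 1: cell (2,4)='T' (+6 fires, +2 burnt)
Step 2: cell (2,4)='F' (+8 fires, +6 burnt)
  -> target ignites at step 2
Step 3: cell (2,4)='.' (+6 fires, +8 burnt)
Step 4: cell (2,4)='.' (+4 fires, +6 burnt)
Step 5: cell (2,4)='.' (+2 fires, +4 burnt)
Step 6: cell (2,4)='.' (+0 fires, +2 burnt)
  fire out at step 6

2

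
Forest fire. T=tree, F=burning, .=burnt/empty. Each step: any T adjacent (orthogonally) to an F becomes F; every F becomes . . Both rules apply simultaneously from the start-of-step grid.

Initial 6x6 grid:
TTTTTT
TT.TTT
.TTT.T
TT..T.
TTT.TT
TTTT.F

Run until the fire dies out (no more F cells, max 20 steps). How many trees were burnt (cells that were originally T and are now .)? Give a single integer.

Answer: 3

Derivation:
Step 1: +1 fires, +1 burnt (F count now 1)
Step 2: +1 fires, +1 burnt (F count now 1)
Step 3: +1 fires, +1 burnt (F count now 1)
Step 4: +0 fires, +1 burnt (F count now 0)
Fire out after step 4
Initially T: 27, now '.': 12
Total burnt (originally-T cells now '.'): 3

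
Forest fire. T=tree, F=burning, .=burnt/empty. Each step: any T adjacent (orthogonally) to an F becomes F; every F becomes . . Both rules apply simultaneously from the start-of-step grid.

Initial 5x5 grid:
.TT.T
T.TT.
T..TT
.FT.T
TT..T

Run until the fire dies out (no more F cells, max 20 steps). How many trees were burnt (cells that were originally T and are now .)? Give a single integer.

Step 1: +2 fires, +1 burnt (F count now 2)
Step 2: +1 fires, +2 burnt (F count now 1)
Step 3: +0 fires, +1 burnt (F count now 0)
Fire out after step 3
Initially T: 14, now '.': 14
Total burnt (originally-T cells now '.'): 3

Answer: 3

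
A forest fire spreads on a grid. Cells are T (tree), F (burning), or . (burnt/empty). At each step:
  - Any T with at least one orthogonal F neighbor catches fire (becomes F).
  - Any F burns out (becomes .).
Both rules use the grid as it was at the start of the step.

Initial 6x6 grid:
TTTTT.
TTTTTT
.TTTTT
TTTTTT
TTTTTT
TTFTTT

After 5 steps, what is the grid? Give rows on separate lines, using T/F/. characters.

Step 1: 3 trees catch fire, 1 burn out
  TTTTT.
  TTTTTT
  .TTTTT
  TTTTTT
  TTFTTT
  TF.FTT
Step 2: 5 trees catch fire, 3 burn out
  TTTTT.
  TTTTTT
  .TTTTT
  TTFTTT
  TF.FTT
  F...FT
Step 3: 6 trees catch fire, 5 burn out
  TTTTT.
  TTTTTT
  .TFTTT
  TF.FTT
  F...FT
  .....F
Step 4: 6 trees catch fire, 6 burn out
  TTTTT.
  TTFTTT
  .F.FTT
  F...FT
  .....F
  ......
Step 5: 5 trees catch fire, 6 burn out
  TTFTT.
  TF.FTT
  ....FT
  .....F
  ......
  ......

TTFTT.
TF.FTT
....FT
.....F
......
......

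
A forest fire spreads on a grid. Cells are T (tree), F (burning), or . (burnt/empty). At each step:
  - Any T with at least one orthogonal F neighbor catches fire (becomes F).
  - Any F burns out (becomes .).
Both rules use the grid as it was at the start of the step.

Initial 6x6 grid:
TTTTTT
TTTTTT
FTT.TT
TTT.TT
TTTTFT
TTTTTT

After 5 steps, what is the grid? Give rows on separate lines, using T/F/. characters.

Step 1: 7 trees catch fire, 2 burn out
  TTTTTT
  FTTTTT
  .FT.TT
  FTT.FT
  TTTF.F
  TTTTFT
Step 2: 10 trees catch fire, 7 burn out
  FTTTTT
  .FTTTT
  ..F.FT
  .FT..F
  FTF...
  TTTF.F
Step 3: 8 trees catch fire, 10 burn out
  .FTTTT
  ..FTFT
  .....F
  ..F...
  .F....
  FTF...
Step 4: 5 trees catch fire, 8 burn out
  ..FTFT
  ...F.F
  ......
  ......
  ......
  .F....
Step 5: 2 trees catch fire, 5 burn out
  ...F.F
  ......
  ......
  ......
  ......
  ......

...F.F
......
......
......
......
......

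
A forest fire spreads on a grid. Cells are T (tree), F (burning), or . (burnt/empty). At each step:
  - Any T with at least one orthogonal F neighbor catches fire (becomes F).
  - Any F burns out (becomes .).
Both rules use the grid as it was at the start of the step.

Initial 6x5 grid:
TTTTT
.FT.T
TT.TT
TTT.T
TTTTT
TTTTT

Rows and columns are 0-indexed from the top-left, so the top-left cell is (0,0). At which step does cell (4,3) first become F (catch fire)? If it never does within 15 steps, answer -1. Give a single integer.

Step 1: cell (4,3)='T' (+3 fires, +1 burnt)
Step 2: cell (4,3)='T' (+4 fires, +3 burnt)
Step 3: cell (4,3)='T' (+4 fires, +4 burnt)
Step 4: cell (4,3)='T' (+4 fires, +4 burnt)
Step 5: cell (4,3)='F' (+4 fires, +4 burnt)
  -> target ignites at step 5
Step 6: cell (4,3)='.' (+3 fires, +4 burnt)
Step 7: cell (4,3)='.' (+3 fires, +3 burnt)
Step 8: cell (4,3)='.' (+0 fires, +3 burnt)
  fire out at step 8

5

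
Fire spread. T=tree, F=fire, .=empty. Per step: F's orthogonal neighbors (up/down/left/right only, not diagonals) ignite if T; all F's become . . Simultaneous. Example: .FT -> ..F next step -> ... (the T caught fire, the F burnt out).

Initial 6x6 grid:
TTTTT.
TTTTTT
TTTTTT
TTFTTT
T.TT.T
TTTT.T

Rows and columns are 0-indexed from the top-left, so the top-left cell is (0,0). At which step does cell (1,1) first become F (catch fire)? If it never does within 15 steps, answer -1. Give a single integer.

Step 1: cell (1,1)='T' (+4 fires, +1 burnt)
Step 2: cell (1,1)='T' (+7 fires, +4 burnt)
Step 3: cell (1,1)='F' (+9 fires, +7 burnt)
  -> target ignites at step 3
Step 4: cell (1,1)='.' (+7 fires, +9 burnt)
Step 5: cell (1,1)='.' (+4 fires, +7 burnt)
Step 6: cell (1,1)='.' (+0 fires, +4 burnt)
  fire out at step 6

3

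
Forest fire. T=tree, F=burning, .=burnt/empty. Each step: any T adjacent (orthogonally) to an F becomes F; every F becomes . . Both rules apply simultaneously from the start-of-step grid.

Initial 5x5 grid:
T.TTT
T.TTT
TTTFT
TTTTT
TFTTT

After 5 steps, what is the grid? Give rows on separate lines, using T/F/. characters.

Step 1: 7 trees catch fire, 2 burn out
  T.TTT
  T.TFT
  TTF.F
  TFTFT
  F.FTT
Step 2: 8 trees catch fire, 7 burn out
  T.TFT
  T.F.F
  TF...
  F.F.F
  ...FT
Step 3: 4 trees catch fire, 8 burn out
  T.F.F
  T....
  F....
  .....
  ....F
Step 4: 1 trees catch fire, 4 burn out
  T....
  F....
  .....
  .....
  .....
Step 5: 1 trees catch fire, 1 burn out
  F....
  .....
  .....
  .....
  .....

F....
.....
.....
.....
.....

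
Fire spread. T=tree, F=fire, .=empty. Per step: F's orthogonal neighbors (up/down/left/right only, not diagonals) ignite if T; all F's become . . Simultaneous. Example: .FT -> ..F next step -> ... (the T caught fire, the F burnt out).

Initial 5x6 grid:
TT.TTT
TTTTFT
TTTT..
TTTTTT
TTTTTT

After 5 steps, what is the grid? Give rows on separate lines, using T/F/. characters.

Step 1: 3 trees catch fire, 1 burn out
  TT.TFT
  TTTF.F
  TTTT..
  TTTTTT
  TTTTTT
Step 2: 4 trees catch fire, 3 burn out
  TT.F.F
  TTF...
  TTTF..
  TTTTTT
  TTTTTT
Step 3: 3 trees catch fire, 4 burn out
  TT....
  TF....
  TTF...
  TTTFTT
  TTTTTT
Step 4: 6 trees catch fire, 3 burn out
  TF....
  F.....
  TF....
  TTF.FT
  TTTFTT
Step 5: 6 trees catch fire, 6 burn out
  F.....
  ......
  F.....
  TF...F
  TTF.FT

F.....
......
F.....
TF...F
TTF.FT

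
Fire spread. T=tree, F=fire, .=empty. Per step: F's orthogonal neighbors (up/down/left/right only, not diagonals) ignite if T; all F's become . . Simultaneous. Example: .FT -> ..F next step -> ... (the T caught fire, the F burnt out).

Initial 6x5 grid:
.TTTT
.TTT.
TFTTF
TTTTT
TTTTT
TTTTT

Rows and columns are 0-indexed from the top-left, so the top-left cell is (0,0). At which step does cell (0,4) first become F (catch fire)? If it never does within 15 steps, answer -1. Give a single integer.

Step 1: cell (0,4)='T' (+6 fires, +2 burnt)
Step 2: cell (0,4)='T' (+8 fires, +6 burnt)
Step 3: cell (0,4)='T' (+7 fires, +8 burnt)
Step 4: cell (0,4)='F' (+4 fires, +7 burnt)
  -> target ignites at step 4
Step 5: cell (0,4)='.' (+0 fires, +4 burnt)
  fire out at step 5

4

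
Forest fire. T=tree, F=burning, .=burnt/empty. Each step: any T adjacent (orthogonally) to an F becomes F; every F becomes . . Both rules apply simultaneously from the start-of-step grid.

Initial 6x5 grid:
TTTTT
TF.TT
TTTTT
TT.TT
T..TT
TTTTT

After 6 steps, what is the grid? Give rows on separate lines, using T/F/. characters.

Step 1: 3 trees catch fire, 1 burn out
  TFTTT
  F..TT
  TFTTT
  TT.TT
  T..TT
  TTTTT
Step 2: 5 trees catch fire, 3 burn out
  F.FTT
  ...TT
  F.FTT
  TF.TT
  T..TT
  TTTTT
Step 3: 3 trees catch fire, 5 burn out
  ...FT
  ...TT
  ...FT
  F..TT
  T..TT
  TTTTT
Step 4: 5 trees catch fire, 3 burn out
  ....F
  ...FT
  ....F
  ...FT
  F..TT
  TTTTT
Step 5: 4 trees catch fire, 5 burn out
  .....
  ....F
  .....
  ....F
  ...FT
  FTTTT
Step 6: 3 trees catch fire, 4 burn out
  .....
  .....
  .....
  .....
  ....F
  .FTFT

.....
.....
.....
.....
....F
.FTFT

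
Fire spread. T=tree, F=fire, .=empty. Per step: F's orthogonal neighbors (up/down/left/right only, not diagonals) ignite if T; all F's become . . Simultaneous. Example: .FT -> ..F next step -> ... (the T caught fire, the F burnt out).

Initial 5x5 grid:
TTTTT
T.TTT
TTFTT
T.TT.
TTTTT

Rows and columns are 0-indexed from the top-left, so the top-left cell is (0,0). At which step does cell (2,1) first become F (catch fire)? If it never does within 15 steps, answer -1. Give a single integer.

Step 1: cell (2,1)='F' (+4 fires, +1 burnt)
  -> target ignites at step 1
Step 2: cell (2,1)='.' (+6 fires, +4 burnt)
Step 3: cell (2,1)='.' (+7 fires, +6 burnt)
Step 4: cell (2,1)='.' (+4 fires, +7 burnt)
Step 5: cell (2,1)='.' (+0 fires, +4 burnt)
  fire out at step 5

1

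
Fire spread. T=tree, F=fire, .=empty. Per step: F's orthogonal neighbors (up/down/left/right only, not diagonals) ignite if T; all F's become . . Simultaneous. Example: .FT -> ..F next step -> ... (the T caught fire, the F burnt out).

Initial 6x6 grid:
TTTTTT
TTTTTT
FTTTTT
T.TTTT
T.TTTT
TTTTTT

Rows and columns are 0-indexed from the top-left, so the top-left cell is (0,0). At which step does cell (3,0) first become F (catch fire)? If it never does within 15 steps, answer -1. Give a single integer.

Step 1: cell (3,0)='F' (+3 fires, +1 burnt)
  -> target ignites at step 1
Step 2: cell (3,0)='.' (+4 fires, +3 burnt)
Step 3: cell (3,0)='.' (+5 fires, +4 burnt)
Step 4: cell (3,0)='.' (+6 fires, +5 burnt)
Step 5: cell (3,0)='.' (+6 fires, +6 burnt)
Step 6: cell (3,0)='.' (+5 fires, +6 burnt)
Step 7: cell (3,0)='.' (+3 fires, +5 burnt)
Step 8: cell (3,0)='.' (+1 fires, +3 burnt)
Step 9: cell (3,0)='.' (+0 fires, +1 burnt)
  fire out at step 9

1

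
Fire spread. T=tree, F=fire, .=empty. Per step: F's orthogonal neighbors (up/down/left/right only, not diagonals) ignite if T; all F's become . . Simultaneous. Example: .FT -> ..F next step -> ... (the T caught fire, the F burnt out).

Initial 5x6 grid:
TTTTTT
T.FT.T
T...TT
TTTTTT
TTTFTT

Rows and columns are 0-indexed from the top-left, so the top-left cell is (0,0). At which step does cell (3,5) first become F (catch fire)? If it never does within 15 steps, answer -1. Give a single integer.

Step 1: cell (3,5)='T' (+5 fires, +2 burnt)
Step 2: cell (3,5)='T' (+6 fires, +5 burnt)
Step 3: cell (3,5)='F' (+6 fires, +6 burnt)
  -> target ignites at step 3
Step 4: cell (3,5)='.' (+4 fires, +6 burnt)
Step 5: cell (3,5)='.' (+2 fires, +4 burnt)
Step 6: cell (3,5)='.' (+0 fires, +2 burnt)
  fire out at step 6

3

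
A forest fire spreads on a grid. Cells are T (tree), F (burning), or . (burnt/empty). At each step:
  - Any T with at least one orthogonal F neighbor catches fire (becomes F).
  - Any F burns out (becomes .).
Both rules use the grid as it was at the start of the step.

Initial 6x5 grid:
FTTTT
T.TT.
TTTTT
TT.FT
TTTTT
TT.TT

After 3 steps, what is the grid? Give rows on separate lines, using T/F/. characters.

Step 1: 5 trees catch fire, 2 burn out
  .FTTT
  F.TT.
  TTTFT
  TT..F
  TTTFT
  TT.TT
Step 2: 8 trees catch fire, 5 burn out
  ..FTT
  ..TF.
  FTF.F
  TT...
  TTF.F
  TT.FT
Step 3: 6 trees catch fire, 8 burn out
  ...FT
  ..F..
  .F...
  FT...
  TF...
  TT..F

...FT
..F..
.F...
FT...
TF...
TT..F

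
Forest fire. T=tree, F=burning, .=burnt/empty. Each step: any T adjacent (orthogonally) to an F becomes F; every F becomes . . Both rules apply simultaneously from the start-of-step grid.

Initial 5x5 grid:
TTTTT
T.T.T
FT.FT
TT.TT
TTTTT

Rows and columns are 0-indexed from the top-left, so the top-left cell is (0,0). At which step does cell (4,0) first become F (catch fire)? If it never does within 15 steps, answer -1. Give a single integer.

Step 1: cell (4,0)='T' (+5 fires, +2 burnt)
Step 2: cell (4,0)='F' (+6 fires, +5 burnt)
  -> target ignites at step 2
Step 3: cell (4,0)='.' (+5 fires, +6 burnt)
Step 4: cell (4,0)='.' (+2 fires, +5 burnt)
Step 5: cell (4,0)='.' (+1 fires, +2 burnt)
Step 6: cell (4,0)='.' (+0 fires, +1 burnt)
  fire out at step 6

2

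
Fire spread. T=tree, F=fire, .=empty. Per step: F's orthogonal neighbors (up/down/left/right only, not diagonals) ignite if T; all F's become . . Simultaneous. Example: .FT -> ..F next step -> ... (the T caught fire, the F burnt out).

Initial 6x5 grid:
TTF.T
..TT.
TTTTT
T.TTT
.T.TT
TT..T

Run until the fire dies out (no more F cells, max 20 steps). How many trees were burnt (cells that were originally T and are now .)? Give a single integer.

Step 1: +2 fires, +1 burnt (F count now 2)
Step 2: +3 fires, +2 burnt (F count now 3)
Step 3: +3 fires, +3 burnt (F count now 3)
Step 4: +3 fires, +3 burnt (F count now 3)
Step 5: +3 fires, +3 burnt (F count now 3)
Step 6: +1 fires, +3 burnt (F count now 1)
Step 7: +1 fires, +1 burnt (F count now 1)
Step 8: +0 fires, +1 burnt (F count now 0)
Fire out after step 8
Initially T: 20, now '.': 26
Total burnt (originally-T cells now '.'): 16

Answer: 16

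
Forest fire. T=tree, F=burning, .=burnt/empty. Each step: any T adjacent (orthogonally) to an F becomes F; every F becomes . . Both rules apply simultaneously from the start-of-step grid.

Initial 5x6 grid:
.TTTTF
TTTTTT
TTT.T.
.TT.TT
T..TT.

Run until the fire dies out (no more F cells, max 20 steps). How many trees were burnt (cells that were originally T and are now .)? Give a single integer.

Answer: 20

Derivation:
Step 1: +2 fires, +1 burnt (F count now 2)
Step 2: +2 fires, +2 burnt (F count now 2)
Step 3: +3 fires, +2 burnt (F count now 3)
Step 4: +3 fires, +3 burnt (F count now 3)
Step 5: +4 fires, +3 burnt (F count now 4)
Step 6: +4 fires, +4 burnt (F count now 4)
Step 7: +2 fires, +4 burnt (F count now 2)
Step 8: +0 fires, +2 burnt (F count now 0)
Fire out after step 8
Initially T: 21, now '.': 29
Total burnt (originally-T cells now '.'): 20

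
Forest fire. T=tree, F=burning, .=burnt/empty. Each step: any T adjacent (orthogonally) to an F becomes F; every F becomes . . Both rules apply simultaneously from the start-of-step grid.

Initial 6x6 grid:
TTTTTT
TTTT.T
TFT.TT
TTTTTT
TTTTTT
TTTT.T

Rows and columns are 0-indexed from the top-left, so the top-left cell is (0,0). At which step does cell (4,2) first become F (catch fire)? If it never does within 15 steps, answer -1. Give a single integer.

Step 1: cell (4,2)='T' (+4 fires, +1 burnt)
Step 2: cell (4,2)='T' (+6 fires, +4 burnt)
Step 3: cell (4,2)='F' (+7 fires, +6 burnt)
  -> target ignites at step 3
Step 4: cell (4,2)='.' (+5 fires, +7 burnt)
Step 5: cell (4,2)='.' (+5 fires, +5 burnt)
Step 6: cell (4,2)='.' (+3 fires, +5 burnt)
Step 7: cell (4,2)='.' (+2 fires, +3 burnt)
Step 8: cell (4,2)='.' (+0 fires, +2 burnt)
  fire out at step 8

3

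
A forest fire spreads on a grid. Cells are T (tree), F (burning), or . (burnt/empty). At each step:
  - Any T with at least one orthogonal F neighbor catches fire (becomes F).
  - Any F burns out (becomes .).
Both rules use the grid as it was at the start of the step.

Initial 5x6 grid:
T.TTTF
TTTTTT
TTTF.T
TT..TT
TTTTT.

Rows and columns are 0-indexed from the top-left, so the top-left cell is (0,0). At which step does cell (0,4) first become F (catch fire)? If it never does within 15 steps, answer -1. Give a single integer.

Step 1: cell (0,4)='F' (+4 fires, +2 burnt)
  -> target ignites at step 1
Step 2: cell (0,4)='.' (+5 fires, +4 burnt)
Step 3: cell (0,4)='.' (+5 fires, +5 burnt)
Step 4: cell (0,4)='.' (+4 fires, +5 burnt)
Step 5: cell (0,4)='.' (+4 fires, +4 burnt)
Step 6: cell (0,4)='.' (+1 fires, +4 burnt)
Step 7: cell (0,4)='.' (+0 fires, +1 burnt)
  fire out at step 7

1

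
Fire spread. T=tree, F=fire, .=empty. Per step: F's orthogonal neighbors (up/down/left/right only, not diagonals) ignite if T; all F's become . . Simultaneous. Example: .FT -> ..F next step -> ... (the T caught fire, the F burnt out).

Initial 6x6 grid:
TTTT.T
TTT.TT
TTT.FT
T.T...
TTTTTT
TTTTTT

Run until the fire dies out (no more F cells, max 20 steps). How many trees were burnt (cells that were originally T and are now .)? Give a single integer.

Answer: 4

Derivation:
Step 1: +2 fires, +1 burnt (F count now 2)
Step 2: +1 fires, +2 burnt (F count now 1)
Step 3: +1 fires, +1 burnt (F count now 1)
Step 4: +0 fires, +1 burnt (F count now 0)
Fire out after step 4
Initially T: 28, now '.': 12
Total burnt (originally-T cells now '.'): 4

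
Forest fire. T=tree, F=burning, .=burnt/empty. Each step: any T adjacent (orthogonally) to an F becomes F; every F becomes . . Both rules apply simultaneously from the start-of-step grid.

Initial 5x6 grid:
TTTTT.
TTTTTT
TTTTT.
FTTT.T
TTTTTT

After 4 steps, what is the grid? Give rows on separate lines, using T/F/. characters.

Step 1: 3 trees catch fire, 1 burn out
  TTTTT.
  TTTTTT
  FTTTT.
  .FTT.T
  FTTTTT
Step 2: 4 trees catch fire, 3 burn out
  TTTTT.
  FTTTTT
  .FTTT.
  ..FT.T
  .FTTTT
Step 3: 5 trees catch fire, 4 burn out
  FTTTT.
  .FTTTT
  ..FTT.
  ...F.T
  ..FTTT
Step 4: 4 trees catch fire, 5 burn out
  .FTTT.
  ..FTTT
  ...FT.
  .....T
  ...FTT

.FTTT.
..FTTT
...FT.
.....T
...FTT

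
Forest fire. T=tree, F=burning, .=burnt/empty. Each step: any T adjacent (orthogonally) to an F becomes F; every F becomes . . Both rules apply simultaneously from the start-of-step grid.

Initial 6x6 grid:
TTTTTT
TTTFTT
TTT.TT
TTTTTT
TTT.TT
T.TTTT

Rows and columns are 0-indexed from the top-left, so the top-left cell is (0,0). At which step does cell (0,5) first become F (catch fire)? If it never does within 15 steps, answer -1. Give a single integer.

Step 1: cell (0,5)='T' (+3 fires, +1 burnt)
Step 2: cell (0,5)='T' (+6 fires, +3 burnt)
Step 3: cell (0,5)='F' (+7 fires, +6 burnt)
  -> target ignites at step 3
Step 4: cell (0,5)='.' (+7 fires, +7 burnt)
Step 5: cell (0,5)='.' (+5 fires, +7 burnt)
Step 6: cell (0,5)='.' (+3 fires, +5 burnt)
Step 7: cell (0,5)='.' (+1 fires, +3 burnt)
Step 8: cell (0,5)='.' (+0 fires, +1 burnt)
  fire out at step 8

3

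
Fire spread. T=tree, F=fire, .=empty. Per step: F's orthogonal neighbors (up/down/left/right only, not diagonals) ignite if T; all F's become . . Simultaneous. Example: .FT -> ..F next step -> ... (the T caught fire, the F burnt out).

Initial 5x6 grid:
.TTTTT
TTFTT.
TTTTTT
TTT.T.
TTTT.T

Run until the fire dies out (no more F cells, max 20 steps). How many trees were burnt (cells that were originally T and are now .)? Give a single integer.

Step 1: +4 fires, +1 burnt (F count now 4)
Step 2: +7 fires, +4 burnt (F count now 7)
Step 3: +5 fires, +7 burnt (F count now 5)
Step 4: +6 fires, +5 burnt (F count now 6)
Step 5: +1 fires, +6 burnt (F count now 1)
Step 6: +0 fires, +1 burnt (F count now 0)
Fire out after step 6
Initially T: 24, now '.': 29
Total burnt (originally-T cells now '.'): 23

Answer: 23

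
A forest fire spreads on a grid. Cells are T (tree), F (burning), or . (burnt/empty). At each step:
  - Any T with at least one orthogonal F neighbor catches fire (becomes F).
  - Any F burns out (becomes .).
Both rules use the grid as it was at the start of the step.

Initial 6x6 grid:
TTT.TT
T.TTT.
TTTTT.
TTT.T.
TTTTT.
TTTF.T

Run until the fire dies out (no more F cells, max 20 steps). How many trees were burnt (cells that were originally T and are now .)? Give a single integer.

Step 1: +2 fires, +1 burnt (F count now 2)
Step 2: +3 fires, +2 burnt (F count now 3)
Step 3: +4 fires, +3 burnt (F count now 4)
Step 4: +4 fires, +4 burnt (F count now 4)
Step 5: +5 fires, +4 burnt (F count now 5)
Step 6: +4 fires, +5 burnt (F count now 4)
Step 7: +3 fires, +4 burnt (F count now 3)
Step 8: +1 fires, +3 burnt (F count now 1)
Step 9: +0 fires, +1 burnt (F count now 0)
Fire out after step 9
Initially T: 27, now '.': 35
Total burnt (originally-T cells now '.'): 26

Answer: 26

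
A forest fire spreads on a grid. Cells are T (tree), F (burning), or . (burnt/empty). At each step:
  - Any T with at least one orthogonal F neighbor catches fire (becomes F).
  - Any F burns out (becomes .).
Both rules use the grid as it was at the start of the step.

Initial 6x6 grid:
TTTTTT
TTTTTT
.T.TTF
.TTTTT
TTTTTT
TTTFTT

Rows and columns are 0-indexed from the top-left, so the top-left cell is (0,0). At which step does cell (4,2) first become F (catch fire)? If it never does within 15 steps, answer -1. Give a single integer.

Step 1: cell (4,2)='T' (+6 fires, +2 burnt)
Step 2: cell (4,2)='F' (+10 fires, +6 burnt)
  -> target ignites at step 2
Step 3: cell (4,2)='.' (+5 fires, +10 burnt)
Step 4: cell (4,2)='.' (+4 fires, +5 burnt)
Step 5: cell (4,2)='.' (+3 fires, +4 burnt)
Step 6: cell (4,2)='.' (+2 fires, +3 burnt)
Step 7: cell (4,2)='.' (+1 fires, +2 burnt)
Step 8: cell (4,2)='.' (+0 fires, +1 burnt)
  fire out at step 8

2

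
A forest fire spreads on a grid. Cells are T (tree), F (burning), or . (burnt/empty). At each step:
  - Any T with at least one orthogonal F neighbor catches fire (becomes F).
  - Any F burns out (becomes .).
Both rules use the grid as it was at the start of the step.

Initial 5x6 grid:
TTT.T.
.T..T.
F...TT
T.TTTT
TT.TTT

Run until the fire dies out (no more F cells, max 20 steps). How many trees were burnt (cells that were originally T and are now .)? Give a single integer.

Step 1: +1 fires, +1 burnt (F count now 1)
Step 2: +1 fires, +1 burnt (F count now 1)
Step 3: +1 fires, +1 burnt (F count now 1)
Step 4: +0 fires, +1 burnt (F count now 0)
Fire out after step 4
Initially T: 18, now '.': 15
Total burnt (originally-T cells now '.'): 3

Answer: 3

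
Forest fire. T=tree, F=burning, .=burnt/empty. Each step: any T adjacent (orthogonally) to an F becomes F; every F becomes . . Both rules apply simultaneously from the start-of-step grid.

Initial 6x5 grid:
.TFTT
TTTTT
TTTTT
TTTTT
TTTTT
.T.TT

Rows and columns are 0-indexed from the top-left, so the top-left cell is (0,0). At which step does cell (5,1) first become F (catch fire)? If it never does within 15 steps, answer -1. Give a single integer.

Step 1: cell (5,1)='T' (+3 fires, +1 burnt)
Step 2: cell (5,1)='T' (+4 fires, +3 burnt)
Step 3: cell (5,1)='T' (+5 fires, +4 burnt)
Step 4: cell (5,1)='T' (+5 fires, +5 burnt)
Step 5: cell (5,1)='T' (+4 fires, +5 burnt)
Step 6: cell (5,1)='F' (+4 fires, +4 burnt)
  -> target ignites at step 6
Step 7: cell (5,1)='.' (+1 fires, +4 burnt)
Step 8: cell (5,1)='.' (+0 fires, +1 burnt)
  fire out at step 8

6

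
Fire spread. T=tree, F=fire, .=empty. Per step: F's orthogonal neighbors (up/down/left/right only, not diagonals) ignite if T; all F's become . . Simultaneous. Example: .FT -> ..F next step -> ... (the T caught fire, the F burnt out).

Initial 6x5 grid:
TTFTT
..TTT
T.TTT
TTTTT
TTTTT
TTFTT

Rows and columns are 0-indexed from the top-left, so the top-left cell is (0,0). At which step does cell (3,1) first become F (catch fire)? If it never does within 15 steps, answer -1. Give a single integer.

Step 1: cell (3,1)='T' (+6 fires, +2 burnt)
Step 2: cell (3,1)='T' (+9 fires, +6 burnt)
Step 3: cell (3,1)='F' (+6 fires, +9 burnt)
  -> target ignites at step 3
Step 4: cell (3,1)='.' (+3 fires, +6 burnt)
Step 5: cell (3,1)='.' (+1 fires, +3 burnt)
Step 6: cell (3,1)='.' (+0 fires, +1 burnt)
  fire out at step 6

3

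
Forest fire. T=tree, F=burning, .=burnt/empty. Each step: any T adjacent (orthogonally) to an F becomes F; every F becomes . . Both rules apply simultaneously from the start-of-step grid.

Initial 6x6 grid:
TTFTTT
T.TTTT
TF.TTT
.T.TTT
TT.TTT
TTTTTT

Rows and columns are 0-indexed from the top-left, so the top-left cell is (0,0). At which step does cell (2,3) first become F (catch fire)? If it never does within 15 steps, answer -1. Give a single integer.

Step 1: cell (2,3)='T' (+5 fires, +2 burnt)
Step 2: cell (2,3)='T' (+5 fires, +5 burnt)
Step 3: cell (2,3)='F' (+5 fires, +5 burnt)
  -> target ignites at step 3
Step 4: cell (2,3)='.' (+5 fires, +5 burnt)
Step 5: cell (2,3)='.' (+4 fires, +5 burnt)
Step 6: cell (2,3)='.' (+3 fires, +4 burnt)
Step 7: cell (2,3)='.' (+2 fires, +3 burnt)
Step 8: cell (2,3)='.' (+0 fires, +2 burnt)
  fire out at step 8

3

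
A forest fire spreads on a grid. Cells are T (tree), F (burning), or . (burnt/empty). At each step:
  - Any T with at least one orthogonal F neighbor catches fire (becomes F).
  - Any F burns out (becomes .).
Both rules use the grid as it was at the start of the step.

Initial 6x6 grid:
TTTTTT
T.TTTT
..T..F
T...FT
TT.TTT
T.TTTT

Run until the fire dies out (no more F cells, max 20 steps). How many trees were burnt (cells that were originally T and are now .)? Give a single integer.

Step 1: +3 fires, +2 burnt (F count now 3)
Step 2: +5 fires, +3 burnt (F count now 5)
Step 3: +4 fires, +5 burnt (F count now 4)
Step 4: +3 fires, +4 burnt (F count now 3)
Step 5: +2 fires, +3 burnt (F count now 2)
Step 6: +1 fires, +2 burnt (F count now 1)
Step 7: +1 fires, +1 burnt (F count now 1)
Step 8: +1 fires, +1 burnt (F count now 1)
Step 9: +0 fires, +1 burnt (F count now 0)
Fire out after step 9
Initially T: 24, now '.': 32
Total burnt (originally-T cells now '.'): 20

Answer: 20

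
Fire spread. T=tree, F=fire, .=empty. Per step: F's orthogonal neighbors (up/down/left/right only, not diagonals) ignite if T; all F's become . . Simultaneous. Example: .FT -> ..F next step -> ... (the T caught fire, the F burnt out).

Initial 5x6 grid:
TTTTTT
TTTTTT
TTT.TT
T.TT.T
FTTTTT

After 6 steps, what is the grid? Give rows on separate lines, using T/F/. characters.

Step 1: 2 trees catch fire, 1 burn out
  TTTTTT
  TTTTTT
  TTT.TT
  F.TT.T
  .FTTTT
Step 2: 2 trees catch fire, 2 burn out
  TTTTTT
  TTTTTT
  FTT.TT
  ..TT.T
  ..FTTT
Step 3: 4 trees catch fire, 2 burn out
  TTTTTT
  FTTTTT
  .FT.TT
  ..FT.T
  ...FTT
Step 4: 5 trees catch fire, 4 burn out
  FTTTTT
  .FTTTT
  ..F.TT
  ...F.T
  ....FT
Step 5: 3 trees catch fire, 5 burn out
  .FTTTT
  ..FTTT
  ....TT
  .....T
  .....F
Step 6: 3 trees catch fire, 3 burn out
  ..FTTT
  ...FTT
  ....TT
  .....F
  ......

..FTTT
...FTT
....TT
.....F
......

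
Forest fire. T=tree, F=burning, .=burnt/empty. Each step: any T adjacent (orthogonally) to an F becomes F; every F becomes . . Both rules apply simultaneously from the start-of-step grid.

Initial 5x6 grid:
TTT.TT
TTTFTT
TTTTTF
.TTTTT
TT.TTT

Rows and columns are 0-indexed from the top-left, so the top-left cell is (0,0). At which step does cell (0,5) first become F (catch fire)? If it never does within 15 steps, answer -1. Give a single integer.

Step 1: cell (0,5)='T' (+6 fires, +2 burnt)
Step 2: cell (0,5)='F' (+8 fires, +6 burnt)
  -> target ignites at step 2
Step 3: cell (0,5)='.' (+6 fires, +8 burnt)
Step 4: cell (0,5)='.' (+3 fires, +6 burnt)
Step 5: cell (0,5)='.' (+1 fires, +3 burnt)
Step 6: cell (0,5)='.' (+1 fires, +1 burnt)
Step 7: cell (0,5)='.' (+0 fires, +1 burnt)
  fire out at step 7

2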